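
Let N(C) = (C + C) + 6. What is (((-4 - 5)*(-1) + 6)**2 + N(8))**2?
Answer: 61009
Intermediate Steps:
N(C) = 6 + 2*C (N(C) = 2*C + 6 = 6 + 2*C)
(((-4 - 5)*(-1) + 6)**2 + N(8))**2 = (((-4 - 5)*(-1) + 6)**2 + (6 + 2*8))**2 = ((-9*(-1) + 6)**2 + (6 + 16))**2 = ((9 + 6)**2 + 22)**2 = (15**2 + 22)**2 = (225 + 22)**2 = 247**2 = 61009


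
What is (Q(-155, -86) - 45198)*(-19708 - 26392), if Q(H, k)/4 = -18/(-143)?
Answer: 297955456200/143 ≈ 2.0836e+9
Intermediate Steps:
Q(H, k) = 72/143 (Q(H, k) = 4*(-18/(-143)) = 4*(-18*(-1/143)) = 4*(18/143) = 72/143)
(Q(-155, -86) - 45198)*(-19708 - 26392) = (72/143 - 45198)*(-19708 - 26392) = -6463242/143*(-46100) = 297955456200/143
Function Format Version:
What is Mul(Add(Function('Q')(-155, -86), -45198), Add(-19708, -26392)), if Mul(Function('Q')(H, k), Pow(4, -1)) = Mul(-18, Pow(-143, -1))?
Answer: Rational(297955456200, 143) ≈ 2.0836e+9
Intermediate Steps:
Function('Q')(H, k) = Rational(72, 143) (Function('Q')(H, k) = Mul(4, Mul(-18, Pow(-143, -1))) = Mul(4, Mul(-18, Rational(-1, 143))) = Mul(4, Rational(18, 143)) = Rational(72, 143))
Mul(Add(Function('Q')(-155, -86), -45198), Add(-19708, -26392)) = Mul(Add(Rational(72, 143), -45198), Add(-19708, -26392)) = Mul(Rational(-6463242, 143), -46100) = Rational(297955456200, 143)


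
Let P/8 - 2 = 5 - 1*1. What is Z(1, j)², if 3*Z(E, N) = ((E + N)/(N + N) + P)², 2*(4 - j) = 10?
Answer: 589824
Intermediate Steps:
j = -1 (j = 4 - ½*10 = 4 - 5 = -1)
P = 48 (P = 16 + 8*(5 - 1*1) = 16 + 8*(5 - 1) = 16 + 8*4 = 16 + 32 = 48)
Z(E, N) = (48 + (E + N)/(2*N))²/3 (Z(E, N) = ((E + N)/(N + N) + 48)²/3 = ((E + N)/((2*N)) + 48)²/3 = ((E + N)*(1/(2*N)) + 48)²/3 = ((E + N)/(2*N) + 48)²/3 = (48 + (E + N)/(2*N))²/3)
Z(1, j)² = ((1/12)*(1 + 97*(-1))²/(-1)²)² = ((1/12)*1*(1 - 97)²)² = ((1/12)*1*(-96)²)² = ((1/12)*1*9216)² = 768² = 589824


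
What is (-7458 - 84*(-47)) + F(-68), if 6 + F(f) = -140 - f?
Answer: -3588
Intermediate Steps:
F(f) = -146 - f (F(f) = -6 + (-140 - f) = -146 - f)
(-7458 - 84*(-47)) + F(-68) = (-7458 - 84*(-47)) + (-146 - 1*(-68)) = (-7458 + 3948) + (-146 + 68) = -3510 - 78 = -3588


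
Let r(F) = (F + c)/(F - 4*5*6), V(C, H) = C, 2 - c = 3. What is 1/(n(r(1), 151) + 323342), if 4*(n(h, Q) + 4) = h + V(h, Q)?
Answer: 1/323338 ≈ 3.0927e-6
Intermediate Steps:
c = -1 (c = 2 - 1*3 = 2 - 3 = -1)
r(F) = (-1 + F)/(-120 + F) (r(F) = (F - 1)/(F - 4*5*6) = (-1 + F)/(F - 20*6) = (-1 + F)/(F - 120) = (-1 + F)/(-120 + F))
n(h, Q) = -4 + h/2 (n(h, Q) = -4 + (h + h)/4 = -4 + (2*h)/4 = -4 + h/2)
1/(n(r(1), 151) + 323342) = 1/((-4 + ((-1 + 1)/(-120 + 1))/2) + 323342) = 1/((-4 + (0/(-119))/2) + 323342) = 1/((-4 + (-1/119*0)/2) + 323342) = 1/((-4 + (½)*0) + 323342) = 1/((-4 + 0) + 323342) = 1/(-4 + 323342) = 1/323338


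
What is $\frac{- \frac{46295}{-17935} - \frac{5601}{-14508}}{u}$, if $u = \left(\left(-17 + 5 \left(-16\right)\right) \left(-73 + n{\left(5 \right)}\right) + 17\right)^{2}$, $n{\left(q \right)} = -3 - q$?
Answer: $\frac{51473453}{1075495233005232} \approx 4.786 \cdot 10^{-8}$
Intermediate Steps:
$u = 61999876$ ($u = \left(\left(-17 + 5 \left(-16\right)\right) \left(-73 - 8\right) + 17\right)^{2} = \left(\left(-17 - 80\right) \left(-73 - 8\right) + 17\right)^{2} = \left(- 97 \left(-73 - 8\right) + 17\right)^{2} = \left(\left(-97\right) \left(-81\right) + 17\right)^{2} = \left(7857 + 17\right)^{2} = 7874^{2} = 61999876$)
$\frac{- \frac{46295}{-17935} - \frac{5601}{-14508}}{u} = \frac{- \frac{46295}{-17935} - \frac{5601}{-14508}}{61999876} = \left(\left(-46295\right) \left(- \frac{1}{17935}\right) - - \frac{1867}{4836}\right) \frac{1}{61999876} = \left(\frac{9259}{3587} + \frac{1867}{4836}\right) \frac{1}{61999876} = \frac{51473453}{17346732} \cdot \frac{1}{61999876} = \frac{51473453}{1075495233005232}$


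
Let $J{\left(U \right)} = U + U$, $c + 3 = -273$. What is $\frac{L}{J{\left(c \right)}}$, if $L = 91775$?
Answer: $- \frac{91775}{552} \approx -166.26$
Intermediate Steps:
$c = -276$ ($c = -3 - 273 = -276$)
$J{\left(U \right)} = 2 U$
$\frac{L}{J{\left(c \right)}} = \frac{91775}{2 \left(-276\right)} = \frac{91775}{-552} = 91775 \left(- \frac{1}{552}\right) = - \frac{91775}{552}$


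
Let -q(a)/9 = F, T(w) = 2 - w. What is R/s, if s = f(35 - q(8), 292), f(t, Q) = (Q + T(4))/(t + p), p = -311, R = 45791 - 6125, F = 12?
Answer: -3331944/145 ≈ -22979.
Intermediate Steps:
R = 39666
q(a) = -108 (q(a) = -9*12 = -108)
f(t, Q) = (-2 + Q)/(-311 + t) (f(t, Q) = (Q + (2 - 1*4))/(t - 311) = (Q + (2 - 4))/(-311 + t) = (Q - 2)/(-311 + t) = (-2 + Q)/(-311 + t))
s = -145/84 (s = (-2 + 292)/(-311 + (35 - 1*(-108))) = 290/(-311 + (35 + 108)) = 290/(-311 + 143) = 290/(-168) = -1/168*290 = -145/84 ≈ -1.7262)
R/s = 39666/(-145/84) = 39666*(-84/145) = -3331944/145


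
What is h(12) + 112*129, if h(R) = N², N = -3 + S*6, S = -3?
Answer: 14889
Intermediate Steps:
N = -21 (N = -3 - 3*6 = -3 - 18 = -21)
h(R) = 441 (h(R) = (-21)² = 441)
h(12) + 112*129 = 441 + 112*129 = 441 + 14448 = 14889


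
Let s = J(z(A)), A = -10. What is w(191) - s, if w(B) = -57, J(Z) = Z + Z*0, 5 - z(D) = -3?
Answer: -65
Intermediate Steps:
z(D) = 8 (z(D) = 5 - 1*(-3) = 5 + 3 = 8)
J(Z) = Z (J(Z) = Z + 0 = Z)
s = 8
w(191) - s = -57 - 1*8 = -57 - 8 = -65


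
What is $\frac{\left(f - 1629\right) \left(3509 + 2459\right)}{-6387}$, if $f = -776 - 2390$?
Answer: $\frac{28616560}{6387} \approx 4480.4$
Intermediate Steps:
$f = -3166$
$\frac{\left(f - 1629\right) \left(3509 + 2459\right)}{-6387} = \frac{\left(-3166 - 1629\right) \left(3509 + 2459\right)}{-6387} = \left(-4795\right) 5968 \left(- \frac{1}{6387}\right) = \left(-28616560\right) \left(- \frac{1}{6387}\right) = \frac{28616560}{6387}$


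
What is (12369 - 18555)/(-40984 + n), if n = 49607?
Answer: -6186/8623 ≈ -0.71738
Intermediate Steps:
(12369 - 18555)/(-40984 + n) = (12369 - 18555)/(-40984 + 49607) = -6186/8623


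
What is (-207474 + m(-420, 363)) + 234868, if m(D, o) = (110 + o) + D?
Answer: 27447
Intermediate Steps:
m(D, o) = 110 + D + o
(-207474 + m(-420, 363)) + 234868 = (-207474 + (110 - 420 + 363)) + 234868 = (-207474 + 53) + 234868 = -207421 + 234868 = 27447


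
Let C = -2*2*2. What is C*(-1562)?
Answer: 12496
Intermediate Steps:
C = -8 (C = -4*2 = -8)
C*(-1562) = -8*(-1562) = 12496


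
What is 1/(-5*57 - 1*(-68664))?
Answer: 1/68379 ≈ 1.4624e-5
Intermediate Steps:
1/(-5*57 - 1*(-68664)) = 1/(-285 + 68664) = 1/68379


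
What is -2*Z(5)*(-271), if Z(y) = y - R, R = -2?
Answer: 3794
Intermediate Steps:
Z(y) = 2 + y (Z(y) = y - 1*(-2) = y + 2 = 2 + y)
-2*Z(5)*(-271) = -2*(2 + 5)*(-271) = -2*7*(-271) = -14*(-271) = 3794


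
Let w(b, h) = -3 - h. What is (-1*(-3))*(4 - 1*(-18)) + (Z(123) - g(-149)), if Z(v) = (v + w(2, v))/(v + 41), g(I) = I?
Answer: 35257/164 ≈ 214.98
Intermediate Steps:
Z(v) = -3/(41 + v) (Z(v) = (v + (-3 - v))/(v + 41) = -3/(41 + v))
(-1*(-3))*(4 - 1*(-18)) + (Z(123) - g(-149)) = (-1*(-3))*(4 - 1*(-18)) + (-3/(41 + 123) - 1*(-149)) = 3*(4 + 18) + (-3/164 + 149) = 3*22 + (-3*1/164 + 149) = 66 + (-3/164 + 149) = 66 + 24433/164 = 35257/164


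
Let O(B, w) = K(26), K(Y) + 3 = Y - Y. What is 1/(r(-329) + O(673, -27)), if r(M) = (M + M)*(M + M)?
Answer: 1/432961 ≈ 2.3097e-6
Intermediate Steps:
K(Y) = -3 (K(Y) = -3 + (Y - Y) = -3 + 0 = -3)
O(B, w) = -3
r(M) = 4*M**2 (r(M) = (2*M)*(2*M) = 4*M**2)
1/(r(-329) + O(673, -27)) = 1/(4*(-329)**2 - 3) = 1/(4*108241 - 3) = 1/(432964 - 3) = 1/432961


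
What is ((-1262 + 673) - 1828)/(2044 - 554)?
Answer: -2417/1490 ≈ -1.6221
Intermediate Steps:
((-1262 + 673) - 1828)/(2044 - 554) = (-589 - 1828)/1490 = -2417*1/1490 = -2417/1490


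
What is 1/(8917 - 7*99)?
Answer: 1/8224 ≈ 0.00012160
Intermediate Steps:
1/(8917 - 7*99) = 1/(8917 - 693) = 1/8224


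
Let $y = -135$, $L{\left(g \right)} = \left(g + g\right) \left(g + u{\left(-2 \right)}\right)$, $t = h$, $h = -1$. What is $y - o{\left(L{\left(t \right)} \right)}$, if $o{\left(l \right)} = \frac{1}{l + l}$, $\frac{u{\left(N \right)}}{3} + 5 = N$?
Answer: $- \frac{11881}{88} \approx -135.01$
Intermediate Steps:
$t = -1$
$u{\left(N \right)} = -15 + 3 N$
$L{\left(g \right)} = 2 g \left(-21 + g\right)$ ($L{\left(g \right)} = \left(g + g\right) \left(g + \left(-15 + 3 \left(-2\right)\right)\right) = 2 g \left(g - 21\right) = 2 g \left(-21 + g\right)$)
$o{\left(l \right)} = \frac{1}{2 l}$
$y - o{\left(L{\left(t \right)} \right)} = -135 - \frac{1}{2 \cdot 2 \left(-1\right) \left(-21 - 1\right)} = -135 - \frac{1}{2 \cdot 2 \left(-1\right) \left(-22\right)} = -135 - \frac{1}{2 \cdot 44} = -135 - \frac{1}{2} \cdot \frac{1}{44} = -135 - \frac{1}{88} = - \frac{11881}{88}$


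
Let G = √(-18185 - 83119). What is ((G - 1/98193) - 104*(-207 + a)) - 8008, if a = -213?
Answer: 3502740695/98193 + 6*I*√2814 ≈ 35672.0 + 318.28*I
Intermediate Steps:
G = 6*I*√2814 (G = √(-101304) = 6*I*√2814 ≈ 318.28*I)
((G - 1/98193) - 104*(-207 + a)) - 8008 = ((6*I*√2814 - 1/98193) - 104*(-207 - 213)) - 8008 = ((6*I*√2814 - 1*1/98193) - 104*(-420)) - 8008 = ((6*I*√2814 - 1/98193) + 43680) - 8008 = ((-1/98193 + 6*I*√2814) + 43680) - 8008 = (4289070239/98193 + 6*I*√2814) - 8008 = 3502740695/98193 + 6*I*√2814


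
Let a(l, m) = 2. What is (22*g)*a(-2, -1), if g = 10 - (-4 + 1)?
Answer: 572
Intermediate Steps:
g = 13 (g = 10 - 1*(-3) = 10 + 3 = 13)
(22*g)*a(-2, -1) = (22*13)*2 = 286*2 = 572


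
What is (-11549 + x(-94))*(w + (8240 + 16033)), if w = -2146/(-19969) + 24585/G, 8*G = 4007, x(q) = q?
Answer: -22659131597047743/80015783 ≈ -2.8318e+8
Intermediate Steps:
G = 4007/8 (G = (⅛)*4007 = 4007/8 ≈ 500.88)
w = 3936101942/80015783 (w = -2146/(-19969) + 24585/(4007/8) = -2146*(-1/19969) + 24585*(8/4007) = 2146/19969 + 196680/4007 = 3936101942/80015783 ≈ 49.192)
(-11549 + x(-94))*(w + (8240 + 16033)) = (-11549 - 94)*(3936101942/80015783 + (8240 + 16033)) = -11643*(3936101942/80015783 + 24273) = -11643*1946159202701/80015783 = -22659131597047743/80015783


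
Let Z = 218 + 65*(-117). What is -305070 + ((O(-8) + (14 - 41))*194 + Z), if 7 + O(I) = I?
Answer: -320605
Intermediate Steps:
O(I) = -7 + I
Z = -7387 (Z = 218 - 7605 = -7387)
-305070 + ((O(-8) + (14 - 41))*194 + Z) = -305070 + (((-7 - 8) + (14 - 41))*194 - 7387) = -305070 + ((-15 - 27)*194 - 7387) = -305070 + (-42*194 - 7387) = -305070 + (-8148 - 7387) = -305070 - 15535 = -320605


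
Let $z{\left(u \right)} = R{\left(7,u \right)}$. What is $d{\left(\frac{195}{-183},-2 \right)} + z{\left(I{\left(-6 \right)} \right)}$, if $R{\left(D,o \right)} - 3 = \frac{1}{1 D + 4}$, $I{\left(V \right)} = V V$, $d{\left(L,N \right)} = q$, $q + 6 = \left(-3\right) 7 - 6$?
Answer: $- \frac{329}{11} \approx -29.909$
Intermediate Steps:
$q = -33$ ($q = -6 - 27 = -33$)
$d{\left(L,N \right)} = -33$
$I{\left(V \right)} = V^{2}$
$R{\left(D,o \right)} = 3 + \frac{1}{4 + D}$ ($R{\left(D,o \right)} = 3 + \frac{1}{1 D + 4} = 3 + \frac{1}{D + 4} = 3 + \frac{1}{4 + D}$)
$z{\left(u \right)} = \frac{34}{11}$ ($z{\left(u \right)} = \frac{13 + 3 \cdot 7}{4 + 7} = \frac{13 + 21}{11} = \frac{1}{11} \cdot 34 = \frac{34}{11}$)
$d{\left(\frac{195}{-183},-2 \right)} + z{\left(I{\left(-6 \right)} \right)} = -33 + \frac{34}{11} = - \frac{329}{11}$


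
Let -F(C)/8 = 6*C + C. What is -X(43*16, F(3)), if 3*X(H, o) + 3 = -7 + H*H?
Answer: -157778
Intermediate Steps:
F(C) = -56*C (F(C) = -8*(6*C + C) = -56*C)
X(H, o) = -10/3 + H**2/3 (X(H, o) = -1 + (-7 + H*H)/3 = -1 + (-7 + H**2)/3 = -1 + (-7/3 + H**2/3) = -10/3 + H**2/3)
-X(43*16, F(3)) = -(-10/3 + (43*16)**2/3) = -(-10/3 + (1/3)*688**2) = -(-10/3 + (1/3)*473344) = -(-10/3 + 473344/3) = -1*157778 = -157778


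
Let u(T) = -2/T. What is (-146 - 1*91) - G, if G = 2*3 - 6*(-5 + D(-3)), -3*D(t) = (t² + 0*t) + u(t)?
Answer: -877/3 ≈ -292.33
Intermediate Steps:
D(t) = -t²/3 + 2/(3*t) (D(t) = -((t² + 0*t) - 2/t)/3 = -((t² + 0) - 2/t)/3 = -(t² - 2/t)/3 = -t²/3 + 2/(3*t))
G = 166/3 (G = 2*3 - 6*(-5 + (⅓)*(2 - 1*(-3)³)/(-3)) = 6 - 6*(-5 + (⅓)*(-⅓)*(2 - 1*(-27))) = 6 - 6*(-5 + (⅓)*(-⅓)*(2 + 27)) = 6 - 6*(-5 + (⅓)*(-⅓)*29) = 6 - 6*(-5 - 29/9) = 6 - 6*(-74/9) = 6 + 148/3 = 166/3 ≈ 55.333)
(-146 - 1*91) - G = (-146 - 1*91) - 1*166/3 = (-146 - 91) - 166/3 = -237 - 166/3 = -877/3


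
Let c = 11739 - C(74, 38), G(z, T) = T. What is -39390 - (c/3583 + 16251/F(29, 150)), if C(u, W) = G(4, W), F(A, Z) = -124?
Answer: -17443885471/444292 ≈ -39262.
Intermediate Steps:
C(u, W) = W
c = 11701 (c = 11739 - 1*38 = 11739 - 38 = 11701)
-39390 - (c/3583 + 16251/F(29, 150)) = -39390 - (11701/3583 + 16251/(-124)) = -39390 - (11701*(1/3583) + 16251*(-1/124)) = -39390 - (11701/3583 - 16251/124) = -39390 - 1*(-56776409/444292) = -39390 + 56776409/444292 = -17443885471/444292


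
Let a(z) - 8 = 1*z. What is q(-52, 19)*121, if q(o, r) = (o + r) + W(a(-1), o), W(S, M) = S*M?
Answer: -48037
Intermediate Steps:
a(z) = 8 + z (a(z) = 8 + 1*z = 8 + z)
W(S, M) = M*S
q(o, r) = r + 8*o (q(o, r) = (o + r) + o*(8 - 1) = (o + r) + o*7 = (o + r) + 7*o = r + 8*o)
q(-52, 19)*121 = (19 + 8*(-52))*121 = (19 - 416)*121 = -397*121 = -48037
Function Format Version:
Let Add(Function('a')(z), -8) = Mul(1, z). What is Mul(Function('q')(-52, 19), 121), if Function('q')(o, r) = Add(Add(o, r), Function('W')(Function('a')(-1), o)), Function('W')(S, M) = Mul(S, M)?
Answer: -48037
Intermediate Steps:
Function('a')(z) = Add(8, z) (Function('a')(z) = Add(8, Mul(1, z)) = Add(8, z))
Function('W')(S, M) = Mul(M, S)
Function('q')(o, r) = Add(r, Mul(8, o)) (Function('q')(o, r) = Add(Add(o, r), Mul(o, Add(8, -1))) = Add(Add(o, r), Mul(o, 7)) = Add(Add(o, r), Mul(7, o)) = Add(r, Mul(8, o)))
Mul(Function('q')(-52, 19), 121) = Mul(Add(19, Mul(8, -52)), 121) = Mul(Add(19, -416), 121) = Mul(-397, 121) = -48037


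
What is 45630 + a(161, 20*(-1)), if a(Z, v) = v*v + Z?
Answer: 46191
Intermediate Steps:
a(Z, v) = Z + v**2 (a(Z, v) = v**2 + Z = Z + v**2)
45630 + a(161, 20*(-1)) = 45630 + (161 + (20*(-1))**2) = 45630 + (161 + (-20)**2) = 45630 + (161 + 400) = 45630 + 561 = 46191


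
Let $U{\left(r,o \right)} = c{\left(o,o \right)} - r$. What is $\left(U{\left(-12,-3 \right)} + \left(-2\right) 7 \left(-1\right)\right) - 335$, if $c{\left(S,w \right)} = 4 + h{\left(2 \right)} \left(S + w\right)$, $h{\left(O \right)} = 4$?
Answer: $-329$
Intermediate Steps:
$c{\left(S,w \right)} = 4 + 4 S + 4 w$ ($c{\left(S,w \right)} = 4 + 4 \left(S + w\right) = 4 + \left(4 S + 4 w\right) = 4 + 4 S + 4 w$)
$U{\left(r,o \right)} = 4 - r + 8 o$ ($U{\left(r,o \right)} = \left(4 + 4 o + 4 o\right) - r = \left(4 + 8 o\right) - r = 4 - r + 8 o$)
$\left(U{\left(-12,-3 \right)} + \left(-2\right) 7 \left(-1\right)\right) - 335 = \left(\left(4 - -12 + 8 \left(-3\right)\right) + \left(-2\right) 7 \left(-1\right)\right) - 335 = \left(\left(4 + 12 - 24\right) - -14\right) - 335 = \left(-8 + 14\right) - 335 = 6 - 335 = -329$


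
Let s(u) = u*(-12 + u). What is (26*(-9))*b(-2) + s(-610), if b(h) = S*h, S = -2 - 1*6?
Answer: 375676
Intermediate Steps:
S = -8 (S = -2 - 6 = -8)
b(h) = -8*h
(26*(-9))*b(-2) + s(-610) = (26*(-9))*(-8*(-2)) - 610*(-12 - 610) = -234*16 - 610*(-622) = -3744 + 379420 = 375676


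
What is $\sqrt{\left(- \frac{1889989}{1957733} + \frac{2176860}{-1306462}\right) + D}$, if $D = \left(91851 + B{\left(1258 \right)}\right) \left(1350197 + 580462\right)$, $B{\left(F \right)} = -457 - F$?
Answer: $\frac{\sqrt{284606196451875364862137764962998669}}{1278851885323} \approx 4.1716 \cdot 10^{5}$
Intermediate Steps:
$D = 174021879624$ ($D = \left(91851 - 1715\right) \left(1350197 + 580462\right) = \left(91851 - 1715\right) 1930659 = 90136 \cdot 1930659 = 174021879624$)
$\sqrt{\left(- \frac{1889989}{1957733} + \frac{2176860}{-1306462}\right) + D} = \sqrt{\left(- \frac{1889989}{1957733} + \frac{2176860}{-1306462}\right) + 174021879624} = \sqrt{\left(\left(-1889989\right) \frac{1}{1957733} + 2176860 \left(- \frac{1}{1306462}\right)\right) + 174021879624} = \sqrt{\left(- \frac{1889989}{1957733} - \frac{1088430}{653231}\right) + 174021879624} = \sqrt{- \frac{3365454733649}{1278851885323} + 174021879624} = \sqrt{\frac{222548208841239103624903}{1278851885323}} = \frac{\sqrt{284606196451875364862137764962998669}}{1278851885323}$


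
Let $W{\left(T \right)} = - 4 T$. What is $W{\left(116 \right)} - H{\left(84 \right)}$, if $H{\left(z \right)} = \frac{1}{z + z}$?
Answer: $- \frac{77953}{168} \approx -464.01$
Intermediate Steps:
$H{\left(z \right)} = \frac{1}{2 z}$
$W{\left(116 \right)} - H{\left(84 \right)} = \left(-4\right) 116 - \frac{1}{2 \cdot 84} = -464 - \frac{1}{2} \cdot \frac{1}{84} = -464 - \frac{1}{168} = - \frac{77953}{168}$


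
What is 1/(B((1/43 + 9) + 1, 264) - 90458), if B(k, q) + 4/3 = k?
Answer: -129/11667961 ≈ -1.1056e-5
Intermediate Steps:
B(k, q) = -4/3 + k
1/(B((1/43 + 9) + 1, 264) - 90458) = 1/((-4/3 + ((1/43 + 9) + 1)) - 90458) = 1/((-4/3 + (388/43 + 1)) - 90458) = 1/((-4/3 + 431/43) - 90458) = 1/(1121/129 - 90458) = 1/(-11667961/129) = -129/11667961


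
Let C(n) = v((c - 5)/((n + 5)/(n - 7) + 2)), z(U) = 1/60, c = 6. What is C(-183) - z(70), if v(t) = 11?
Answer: 659/60 ≈ 10.983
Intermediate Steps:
z(U) = 1/60
C(n) = 11
C(-183) - z(70) = 11 - 1*1/60 = 11 - 1/60 = 659/60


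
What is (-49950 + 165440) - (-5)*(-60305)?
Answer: -186035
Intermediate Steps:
(-49950 + 165440) - (-5)*(-60305) = 115490 - 1*301525 = 115490 - 301525 = -186035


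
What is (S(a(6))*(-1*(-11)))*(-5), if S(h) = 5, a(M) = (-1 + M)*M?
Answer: -275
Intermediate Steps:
a(M) = M*(-1 + M)
(S(a(6))*(-1*(-11)))*(-5) = (5*(-1*(-11)))*(-5) = (5*11)*(-5) = 55*(-5) = -275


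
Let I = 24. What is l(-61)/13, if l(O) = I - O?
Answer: 85/13 ≈ 6.5385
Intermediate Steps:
l(O) = 24 - O
l(-61)/13 = (24 - 1*(-61))/13 = (24 + 61)*(1/13) = 85*(1/13) = 85/13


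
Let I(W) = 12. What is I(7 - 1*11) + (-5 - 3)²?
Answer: 76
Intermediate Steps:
I(7 - 1*11) + (-5 - 3)² = 12 + (-5 - 3)² = 12 + (-8)² = 12 + 64 = 76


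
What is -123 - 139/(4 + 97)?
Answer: -12562/101 ≈ -124.38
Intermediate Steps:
-123 - 139/(4 + 97) = -123 - 139/101 = -12562/101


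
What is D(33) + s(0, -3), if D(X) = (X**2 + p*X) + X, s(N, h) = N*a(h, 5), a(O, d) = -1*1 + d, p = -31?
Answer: 99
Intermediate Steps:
a(O, d) = -1 + d
s(N, h) = 4*N (s(N, h) = N*(-1 + 5) = N*4 = 4*N)
D(X) = X**2 - 30*X (D(X) = (X**2 - 31*X) + X = X**2 - 30*X)
D(33) + s(0, -3) = 33*(-30 + 33) + 4*0 = 33*3 + 0 = 99 + 0 = 99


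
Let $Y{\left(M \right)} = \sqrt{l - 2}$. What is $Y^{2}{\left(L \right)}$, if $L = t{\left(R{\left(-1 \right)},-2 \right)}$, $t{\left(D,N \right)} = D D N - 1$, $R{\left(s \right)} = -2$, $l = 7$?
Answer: $5$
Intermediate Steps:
$t{\left(D,N \right)} = -1 + N D^{2}$ ($t{\left(D,N \right)} = D^{2} N - 1 = N D^{2} - 1 = -1 + N D^{2}$)
$L = -9$ ($L = -1 - 2 \left(-2\right)^{2} = -1 - 8 = -9$)
$Y{\left(M \right)} = \sqrt{5}$ ($Y{\left(M \right)} = \sqrt{7 - 2} = \sqrt{5}$)
$Y^{2}{\left(L \right)} = \left(\sqrt{5}\right)^{2} = 5$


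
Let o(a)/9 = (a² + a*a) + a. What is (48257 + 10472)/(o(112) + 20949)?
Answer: 58729/247749 ≈ 0.23705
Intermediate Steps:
o(a) = 9*a + 18*a² (o(a) = 9*((a² + a*a) + a) = 9*((a² + a²) + a) = 9*(2*a² + a) = 9*(a + 2*a²) = 9*a + 18*a²)
(48257 + 10472)/(o(112) + 20949) = (48257 + 10472)/(9*112*(1 + 2*112) + 20949) = 58729/(9*112*(1 + 224) + 20949) = 58729/(9*112*225 + 20949) = 58729/(226800 + 20949) = 58729/247749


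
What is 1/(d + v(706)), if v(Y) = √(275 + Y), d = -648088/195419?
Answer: 2584667528/755979273053 + 2338076667*√109/755979273053 ≈ 0.035709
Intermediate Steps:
d = -92584/27917 (d = -648088*1/195419 = -92584/27917 ≈ -3.3164)
1/(d + v(706)) = 1/(-92584/27917 + √(275 + 706)) = 1/(-92584/27917 + √981) = 1/(-92584/27917 + 3*√109)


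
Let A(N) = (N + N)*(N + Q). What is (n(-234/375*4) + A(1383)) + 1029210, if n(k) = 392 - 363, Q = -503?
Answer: 3463319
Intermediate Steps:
n(k) = 29
A(N) = 2*N*(-503 + N) (A(N) = (N + N)*(N - 503) = (2*N)*(-503 + N) = 2*N*(-503 + N))
(n(-234/375*4) + A(1383)) + 1029210 = (29 + 2*1383*(-503 + 1383)) + 1029210 = (29 + 2*1383*880) + 1029210 = (29 + 2434080) + 1029210 = 2434109 + 1029210 = 3463319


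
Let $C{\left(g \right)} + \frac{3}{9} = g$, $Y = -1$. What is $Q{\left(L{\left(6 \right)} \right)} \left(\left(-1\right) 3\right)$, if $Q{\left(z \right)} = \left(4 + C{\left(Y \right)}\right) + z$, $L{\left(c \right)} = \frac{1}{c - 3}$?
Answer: $-9$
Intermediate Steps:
$C{\left(g \right)} = - \frac{1}{3} + g$
$L{\left(c \right)} = \frac{1}{-3 + c}$
$Q{\left(z \right)} = \frac{8}{3} + z$ ($Q{\left(z \right)} = \left(4 - \frac{4}{3}\right) + z = \frac{8}{3} + z$)
$Q{\left(L{\left(6 \right)} \right)} \left(\left(-1\right) 3\right) = \left(\frac{8}{3} + \frac{1}{-3 + 6}\right) \left(\left(-1\right) 3\right) = \left(\frac{8}{3} + \frac{1}{3}\right) \left(-3\right) = 3 \left(-3\right) = -9$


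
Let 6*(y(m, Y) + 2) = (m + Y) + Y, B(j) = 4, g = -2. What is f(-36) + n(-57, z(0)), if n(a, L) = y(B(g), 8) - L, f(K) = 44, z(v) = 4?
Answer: 124/3 ≈ 41.333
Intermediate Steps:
y(m, Y) = -2 + Y/3 + m/6 (y(m, Y) = -2 + ((m + Y) + Y)/6 = -2 + ((Y + m) + Y)/6 = -2 + (m + 2*Y)/6 = -2 + (Y/3 + m/6) = -2 + Y/3 + m/6)
n(a, L) = 4/3 - L (n(a, L) = (-2 + (⅓)*8 + (⅙)*4) - L = (-2 + 8/3 + ⅔) - L = 4/3 - L)
f(-36) + n(-57, z(0)) = 44 + (4/3 - 1*4) = 44 + (4/3 - 4) = 44 - 8/3 = 124/3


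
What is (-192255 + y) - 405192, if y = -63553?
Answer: -661000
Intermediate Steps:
(-192255 + y) - 405192 = (-192255 - 63553) - 405192 = -255808 - 405192 = -661000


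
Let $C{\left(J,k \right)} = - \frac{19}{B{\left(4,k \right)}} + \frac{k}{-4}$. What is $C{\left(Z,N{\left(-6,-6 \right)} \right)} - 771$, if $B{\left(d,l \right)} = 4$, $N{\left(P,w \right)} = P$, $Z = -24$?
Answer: $- \frac{3097}{4} \approx -774.25$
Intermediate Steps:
$C{\left(J,k \right)} = - \frac{19}{4} - \frac{k}{4}$ ($C{\left(J,k \right)} = - \frac{19}{4} + \frac{k}{-4} = \left(-19\right) \frac{1}{4} + k \left(- \frac{1}{4}\right) = - \frac{19}{4} - \frac{k}{4}$)
$C{\left(Z,N{\left(-6,-6 \right)} \right)} - 771 = \left(- \frac{19}{4} - - \frac{3}{2}\right) - 771 = \left(- \frac{19}{4} + \frac{3}{2}\right) + \left(-1233 + 462\right) = - \frac{13}{4} - 771 = - \frac{3097}{4}$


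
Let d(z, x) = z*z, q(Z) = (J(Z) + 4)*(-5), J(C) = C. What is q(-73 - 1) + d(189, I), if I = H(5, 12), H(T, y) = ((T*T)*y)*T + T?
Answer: 36071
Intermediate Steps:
q(Z) = -20 - 5*Z (q(Z) = (Z + 4)*(-5) = (4 + Z)*(-5) = -20 - 5*Z)
H(T, y) = T + y*T**3 (H(T, y) = (T**2*y)*T + T = (y*T**2)*T + T = y*T**3 + T = T + y*T**3)
I = 1505 (I = 5 + 12*5**3 = 5 + 12*125 = 5 + 1500 = 1505)
d(z, x) = z**2
q(-73 - 1) + d(189, I) = (-20 - 5*(-73 - 1)) + 189**2 = (-20 - 5*(-74)) + 35721 = (-20 + 370) + 35721 = 350 + 35721 = 36071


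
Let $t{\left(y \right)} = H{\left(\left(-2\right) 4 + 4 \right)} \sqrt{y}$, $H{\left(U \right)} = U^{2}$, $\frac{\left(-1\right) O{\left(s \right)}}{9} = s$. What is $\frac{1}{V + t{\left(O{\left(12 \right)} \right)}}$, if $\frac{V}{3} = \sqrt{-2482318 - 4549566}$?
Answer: $- \frac{i}{6 \sqrt{1757971} + 96 \sqrt{3}} \approx - 0.00012313 i$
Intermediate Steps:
$O{\left(s \right)} = - 9 s$
$t{\left(y \right)} = 16 \sqrt{y}$ ($t{\left(y \right)} = \left(\left(-2\right) 4 + 4\right)^{2} \sqrt{y} = \left(-8 + 4\right)^{2} \sqrt{y} = \left(-4\right)^{2} \sqrt{y} = 16 \sqrt{y}$)
$V = 6 i \sqrt{1757971}$ ($V = 3 \sqrt{-2482318 - 4549566} = 3 \sqrt{-7031884} = 3 \cdot 2 i \sqrt{1757971} = 6 i \sqrt{1757971} \approx 7955.3 i$)
$\frac{1}{V + t{\left(O{\left(12 \right)} \right)}} = \frac{1}{6 i \sqrt{1757971} + 16 \sqrt{\left(-9\right) 12}} = \frac{1}{6 i \sqrt{1757971} + 16 \sqrt{-108}} = \frac{1}{6 i \sqrt{1757971} + 16 \cdot 6 i \sqrt{3}} = \frac{1}{6 i \sqrt{1757971} + 96 i \sqrt{3}}$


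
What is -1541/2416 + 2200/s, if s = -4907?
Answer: -12876887/11855312 ≈ -1.0862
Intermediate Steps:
-1541/2416 + 2200/s = -1541/2416 + 2200/(-4907) = -1541*1/2416 + 2200*(-1/4907) = -1541/2416 - 2200/4907 = -12876887/11855312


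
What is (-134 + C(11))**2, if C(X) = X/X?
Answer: 17689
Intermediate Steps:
C(X) = 1
(-134 + C(11))**2 = (-134 + 1)**2 = (-133)**2 = 17689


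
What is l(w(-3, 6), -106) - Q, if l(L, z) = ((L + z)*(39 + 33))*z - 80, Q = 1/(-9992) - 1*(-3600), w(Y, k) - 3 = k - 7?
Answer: 7894159617/9992 ≈ 7.9005e+5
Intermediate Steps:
w(Y, k) = -4 + k (w(Y, k) = 3 + (k - 7) = 3 + (-7 + k) = -4 + k)
Q = 35971199/9992 (Q = -1/9992 + 3600 = 35971199/9992 ≈ 3600.0)
l(L, z) = -80 + z*(72*L + 72*z) (l(L, z) = ((L + z)*72)*z - 80 = (72*L + 72*z)*z - 80 = z*(72*L + 72*z) - 80 = -80 + z*(72*L + 72*z))
l(w(-3, 6), -106) - Q = (-80 + 72*(-106)² + 72*(-4 + 6)*(-106)) - 1*35971199/9992 = (-80 + 72*11236 + 72*2*(-106)) - 35971199/9992 = (-80 + 808992 - 15264) - 35971199/9992 = 793648 - 35971199/9992 = 7894159617/9992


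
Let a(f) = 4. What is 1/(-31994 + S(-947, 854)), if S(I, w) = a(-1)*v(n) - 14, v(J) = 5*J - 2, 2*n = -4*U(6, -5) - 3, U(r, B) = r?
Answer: -1/32286 ≈ -3.0973e-5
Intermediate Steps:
n = -27/2 (n = (-4*6 - 3)/2 = (-24 - 3)/2 = (½)*(-27) = -27/2 ≈ -13.500)
v(J) = -2 + 5*J
S(I, w) = -292 (S(I, w) = 4*(-2 + 5*(-27/2)) - 14 = 4*(-2 - 135/2) - 14 = 4*(-139/2) - 14 = -278 - 14 = -292)
1/(-31994 + S(-947, 854)) = 1/(-31994 - 292) = 1/(-32286) = -1/32286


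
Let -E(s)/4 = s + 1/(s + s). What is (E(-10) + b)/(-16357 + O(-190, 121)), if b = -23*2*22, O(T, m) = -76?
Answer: 4859/82165 ≈ 0.059137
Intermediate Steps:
b = -1012 (b = -46*22 = -1012)
E(s) = -4*s - 2/s (E(s) = -4*(s + 1/(s + s)) = -4*(s + 1/(2*s)) = -4*s - 2/s)
(E(-10) + b)/(-16357 + O(-190, 121)) = ((-4*(-10) - 2/(-10)) - 1012)/(-16357 - 76) = ((40 - 2*(-⅒)) - 1012)/(-16433) = ((40 + ⅕) - 1012)*(-1/16433) = (201/5 - 1012)*(-1/16433) = -4859/5*(-1/16433) = 4859/82165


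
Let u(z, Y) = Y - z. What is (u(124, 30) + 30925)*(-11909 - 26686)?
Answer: -1189922445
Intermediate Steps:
(u(124, 30) + 30925)*(-11909 - 26686) = ((30 - 1*124) + 30925)*(-11909 - 26686) = ((30 - 124) + 30925)*(-38595) = (-94 + 30925)*(-38595) = 30831*(-38595) = -1189922445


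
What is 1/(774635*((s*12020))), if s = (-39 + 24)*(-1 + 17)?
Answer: -1/2234667048000 ≈ -4.4749e-13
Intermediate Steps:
s = -240 (s = -15*16 = -240)
1/(774635*((s*12020))) = 1/(774635*((-240*12020))) = (1/774635)/(-2884800) = (1/774635)*(-1/2884800) = -1/2234667048000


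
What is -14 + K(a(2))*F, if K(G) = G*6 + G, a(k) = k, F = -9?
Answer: -140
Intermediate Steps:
K(G) = 7*G (K(G) = 6*G + G = 7*G)
-14 + K(a(2))*F = -14 + (7*2)*(-9) = -14 + 14*(-9) = -14 - 126 = -140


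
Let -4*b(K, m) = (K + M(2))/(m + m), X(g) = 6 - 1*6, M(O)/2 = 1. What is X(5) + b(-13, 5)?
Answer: 11/40 ≈ 0.27500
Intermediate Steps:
M(O) = 2 (M(O) = 2*1 = 2)
X(g) = 0 (X(g) = 6 - 6 = 0)
b(K, m) = -(2 + K)/(8*m) (b(K, m) = -(K + 2)/(4*(m + m)) = -(2 + K)/(4*(2*m)) = -(2 + K)*1/(2*m)/4 = -(2 + K)/(8*m))
X(5) + b(-13, 5) = 0 + (⅛)*(-2 - 1*(-13))/5 = 0 + (⅛)*(⅕)*(-2 + 13) = 0 + (⅛)*(⅕)*11 = 0 + 11/40 = 11/40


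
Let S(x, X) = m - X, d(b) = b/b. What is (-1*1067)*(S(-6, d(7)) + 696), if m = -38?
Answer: -701019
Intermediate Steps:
d(b) = 1
S(x, X) = -38 - X
(-1*1067)*(S(-6, d(7)) + 696) = (-1*1067)*((-38 - 1*1) + 696) = -1067*((-38 - 1) + 696) = -1067*(-39 + 696) = -1067*657 = -701019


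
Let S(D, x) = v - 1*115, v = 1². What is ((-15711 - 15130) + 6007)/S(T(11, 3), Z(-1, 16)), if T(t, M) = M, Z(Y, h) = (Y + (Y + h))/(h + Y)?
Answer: 4139/19 ≈ 217.84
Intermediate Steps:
v = 1
Z(Y, h) = (h + 2*Y)/(Y + h)
S(D, x) = -114 (S(D, x) = 1 - 1*115 = 1 - 115 = -114)
((-15711 - 15130) + 6007)/S(T(11, 3), Z(-1, 16)) = ((-15711 - 15130) + 6007)/(-114) = (-30841 + 6007)*(-1/114) = -24834*(-1/114) = 4139/19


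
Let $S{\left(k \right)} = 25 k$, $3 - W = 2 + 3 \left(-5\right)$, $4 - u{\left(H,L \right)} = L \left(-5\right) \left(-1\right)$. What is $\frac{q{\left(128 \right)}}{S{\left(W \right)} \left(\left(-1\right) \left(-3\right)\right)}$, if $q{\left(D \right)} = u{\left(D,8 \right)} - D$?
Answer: $- \frac{41}{300} \approx -0.13667$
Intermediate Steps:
$u{\left(H,L \right)} = 4 - 5 L$ ($u{\left(H,L \right)} = 4 - L \left(-5\right) \left(-1\right) = 4 - - 5 L \left(-1\right) = 4 - 5 L$)
$W = 16$ ($W = 3 - \left(2 + 3 \left(-5\right)\right) = 3 - \left(2 - 15\right) = 3 - -13 = 3 + 13 = 16$)
$q{\left(D \right)} = -36 - D$ ($q{\left(D \right)} = \left(4 - 40\right) - D = -36 - D$)
$\frac{q{\left(128 \right)}}{S{\left(W \right)} \left(\left(-1\right) \left(-3\right)\right)} = \frac{-36 - 128}{25 \cdot 16 \left(\left(-1\right) \left(-3\right)\right)} = \frac{-36 - 128}{400 \cdot 3} = - \frac{164}{1200} = \left(-164\right) \frac{1}{1200} = - \frac{41}{300}$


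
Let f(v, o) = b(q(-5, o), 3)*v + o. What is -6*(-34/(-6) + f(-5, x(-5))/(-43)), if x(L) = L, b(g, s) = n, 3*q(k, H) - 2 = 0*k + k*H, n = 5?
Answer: -1642/43 ≈ -38.186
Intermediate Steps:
q(k, H) = ⅔ + H*k/3 (q(k, H) = ⅔ + (0*k + k*H)/3 = ⅔ + (0 + H*k)/3 = ⅔ + (H*k)/3 = ⅔ + H*k/3)
b(g, s) = 5
f(v, o) = o + 5*v (f(v, o) = 5*v + o = o + 5*v)
-6*(-34/(-6) + f(-5, x(-5))/(-43)) = -6*(-34/(-6) + (-5 + 5*(-5))/(-43)) = -6*(-34*(-⅙) + (-5 - 25)*(-1/43)) = -6*(17/3 - 30*(-1/43)) = -6*(17/3 + 30/43) = -6*821/129 = -1642/43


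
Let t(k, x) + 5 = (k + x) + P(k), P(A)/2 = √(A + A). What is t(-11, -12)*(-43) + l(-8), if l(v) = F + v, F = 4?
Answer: 1200 - 86*I*√22 ≈ 1200.0 - 403.38*I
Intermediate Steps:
P(A) = 2*√2*√A (P(A) = 2*√(A + A) = 2*√(2*A) = 2*(√2*√A) = 2*√2*√A)
t(k, x) = -5 + k + x + 2*√2*√k (t(k, x) = -5 + ((k + x) + 2*√2*√k) = -5 + (k + x + 2*√2*√k) = -5 + k + x + 2*√2*√k)
l(v) = 4 + v
t(-11, -12)*(-43) + l(-8) = (-5 - 11 - 12 + 2*√2*√(-11))*(-43) + (4 - 8) = (-5 - 11 - 12 + 2*√2*(I*√11))*(-43) - 4 = (-5 - 11 - 12 + 2*I*√22)*(-43) - 4 = (-28 + 2*I*√22)*(-43) - 4 = (1204 - 86*I*√22) - 4 = 1200 - 86*I*√22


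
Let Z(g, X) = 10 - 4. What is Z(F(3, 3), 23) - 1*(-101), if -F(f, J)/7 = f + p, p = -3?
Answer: 107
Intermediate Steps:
F(f, J) = 21 - 7*f (F(f, J) = -7*(f - 3) = -7*(-3 + f) = 21 - 7*f)
Z(g, X) = 6
Z(F(3, 3), 23) - 1*(-101) = 6 - 1*(-101) = 6 + 101 = 107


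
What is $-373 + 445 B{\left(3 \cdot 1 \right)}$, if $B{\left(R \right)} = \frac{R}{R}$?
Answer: $72$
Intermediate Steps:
$B{\left(R \right)} = 1$
$-373 + 445 B{\left(3 \cdot 1 \right)} = -373 + 445 \cdot 1 = -373 + 445 = 72$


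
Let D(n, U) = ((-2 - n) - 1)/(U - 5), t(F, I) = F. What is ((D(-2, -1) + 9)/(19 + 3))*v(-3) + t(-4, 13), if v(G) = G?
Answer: -21/4 ≈ -5.2500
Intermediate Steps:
D(n, U) = (-3 - n)/(-5 + U)
((D(-2, -1) + 9)/(19 + 3))*v(-3) + t(-4, 13) = (((-3 - 1*(-2))/(-5 - 1) + 9)/(19 + 3))*(-3) - 4 = (((-3 + 2)/(-6) + 9)/22)*(-3) - 4 = ((-⅙*(-1) + 9)*(1/22))*(-3) - 4 = ((⅙ + 9)*(1/22))*(-3) - 4 = ((55/6)*(1/22))*(-3) - 4 = (5/12)*(-3) - 4 = -5/4 - 4 = -21/4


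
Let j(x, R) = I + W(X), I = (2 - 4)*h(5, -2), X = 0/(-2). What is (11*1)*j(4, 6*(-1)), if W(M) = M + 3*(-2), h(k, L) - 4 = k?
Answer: -264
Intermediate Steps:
h(k, L) = 4 + k
X = 0 (X = 0*(-½) = 0)
W(M) = -6 + M (W(M) = M - 6 = -6 + M)
I = -18 (I = (2 - 4)*(4 + 5) = -2*9 = -18)
j(x, R) = -24 (j(x, R) = -18 + (-6 + 0) = -18 - 6 = -24)
(11*1)*j(4, 6*(-1)) = (11*1)*(-24) = 11*(-24) = -264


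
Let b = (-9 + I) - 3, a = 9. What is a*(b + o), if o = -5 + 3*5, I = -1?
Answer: -27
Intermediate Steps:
o = 10 (o = -5 + 15 = 10)
b = -13 (b = (-9 - 1) - 3 = -10 - 3 = -13)
a*(b + o) = 9*(-13 + 10) = 9*(-3) = -27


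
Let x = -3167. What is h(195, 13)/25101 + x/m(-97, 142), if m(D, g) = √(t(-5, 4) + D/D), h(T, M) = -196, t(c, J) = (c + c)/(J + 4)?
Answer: -196/25101 + 6334*I ≈ -0.0078085 + 6334.0*I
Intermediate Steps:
t(c, J) = 2*c/(4 + J) (t(c, J) = (2*c)/(4 + J) = 2*c/(4 + J))
m(D, g) = I/2 (m(D, g) = √(2*(-5)/(4 + 4) + D/D) = √(2*(-5)/8 + 1) = √(2*(-5)*(⅛) + 1) = √(-5/4 + 1) = √(-¼) = I/2)
h(195, 13)/25101 + x/m(-97, 142) = -196/25101 - 3167*(-2*I) = -196*1/25101 - (-6334)*I = -196/25101 + 6334*I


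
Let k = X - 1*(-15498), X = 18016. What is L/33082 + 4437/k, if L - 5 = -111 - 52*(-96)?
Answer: 22181017/79193582 ≈ 0.28009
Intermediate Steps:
k = 33514 (k = 18016 - 1*(-15498) = 18016 + 15498 = 33514)
L = 4886 (L = 5 + (-111 - 52*(-96)) = 5 + (-111 + 4992) = 5 + 4881 = 4886)
L/33082 + 4437/k = 4886/33082 + 4437/33514 = 4886*(1/33082) + 4437*(1/33514) = 349/2363 + 4437/33514 = 22181017/79193582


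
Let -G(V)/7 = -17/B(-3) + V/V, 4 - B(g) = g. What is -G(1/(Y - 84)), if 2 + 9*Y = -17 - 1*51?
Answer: -10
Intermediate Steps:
B(g) = 4 - g
Y = -70/9 (Y = -2/9 + (-17 - 1*51)/9 = -2/9 + (-17 - 51)/9 = -2/9 + (⅑)*(-68) = -2/9 - 68/9 = -70/9 ≈ -7.7778)
G(V) = 10 (G(V) = -7*(-17/(4 - 1*(-3)) + V/V) = -7*(-17/(4 + 3) + 1) = -7*(-17/7 + 1) = -7*(-10/7) = 10)
-G(1/(Y - 84)) = -1*10 = -10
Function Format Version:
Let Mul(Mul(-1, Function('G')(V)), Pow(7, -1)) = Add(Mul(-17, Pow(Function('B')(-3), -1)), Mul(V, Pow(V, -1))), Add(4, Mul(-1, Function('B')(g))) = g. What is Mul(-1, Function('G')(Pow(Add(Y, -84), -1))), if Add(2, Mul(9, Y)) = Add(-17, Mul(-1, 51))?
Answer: -10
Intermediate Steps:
Function('B')(g) = Add(4, Mul(-1, g))
Y = Rational(-70, 9) (Y = Add(Rational(-2, 9), Mul(Rational(1, 9), Add(-17, Mul(-1, 51)))) = Add(Rational(-2, 9), Mul(Rational(1, 9), Add(-17, -51))) = Add(Rational(-2, 9), Mul(Rational(1, 9), -68)) = Add(Rational(-2, 9), Rational(-68, 9)) = Rational(-70, 9) ≈ -7.7778)
Function('G')(V) = 10 (Function('G')(V) = Mul(-7, Add(Mul(-17, Pow(Add(4, Mul(-1, -3)), -1)), Mul(V, Pow(V, -1)))) = Mul(-7, Add(Mul(-17, Pow(Add(4, 3), -1)), 1)) = Mul(-7, Add(Mul(-17, Pow(7, -1)), 1)) = Mul(-7, Add(Mul(-17, Rational(1, 7)), 1)) = Mul(-7, Add(Rational(-17, 7), 1)) = Mul(-7, Rational(-10, 7)) = 10)
Mul(-1, Function('G')(Pow(Add(Y, -84), -1))) = Mul(-1, 10) = -10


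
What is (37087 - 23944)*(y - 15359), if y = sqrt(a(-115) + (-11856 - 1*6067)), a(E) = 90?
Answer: -201863337 + 13143*I*sqrt(17833) ≈ -2.0186e+8 + 1.7551e+6*I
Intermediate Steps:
y = I*sqrt(17833) (y = sqrt(90 + (-11856 - 1*6067)) = sqrt(90 + (-11856 - 6067)) = sqrt(90 - 17923) = sqrt(-17833) = I*sqrt(17833) ≈ 133.54*I)
(37087 - 23944)*(y - 15359) = (37087 - 23944)*(I*sqrt(17833) - 15359) = 13143*(-15359 + I*sqrt(17833)) = -201863337 + 13143*I*sqrt(17833)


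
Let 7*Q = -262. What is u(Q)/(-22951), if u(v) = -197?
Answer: 197/22951 ≈ 0.0085835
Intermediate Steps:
Q = -262/7 (Q = (⅐)*(-262) = -262/7 ≈ -37.429)
u(Q)/(-22951) = -197/(-22951) = -197*(-1/22951) = 197/22951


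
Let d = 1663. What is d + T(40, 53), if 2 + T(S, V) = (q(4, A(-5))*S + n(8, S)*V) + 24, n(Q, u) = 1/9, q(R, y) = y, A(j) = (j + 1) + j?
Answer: 11978/9 ≈ 1330.9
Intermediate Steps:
A(j) = 1 + 2*j (A(j) = (1 + j) + j = 1 + 2*j)
n(Q, u) = 1/9
T(S, V) = 22 - 9*S + V/9 (T(S, V) = -2 + (((1 + 2*(-5))*S + V/9) + 24) = -2 + (((1 - 10)*S + V/9) + 24) = -2 + ((-9*S + V/9) + 24) = -2 + (24 - 9*S + V/9) = 22 - 9*S + V/9)
d + T(40, 53) = 1663 + (22 - 9*40 + (1/9)*53) = 1663 + (22 - 360 + 53/9) = 1663 - 2989/9 = 11978/9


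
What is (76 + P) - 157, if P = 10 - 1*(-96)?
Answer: 25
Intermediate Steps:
P = 106 (P = 10 + 96 = 106)
(76 + P) - 157 = (76 + 106) - 157 = 182 - 157 = 25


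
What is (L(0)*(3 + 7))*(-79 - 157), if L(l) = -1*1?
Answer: 2360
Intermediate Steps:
L(l) = -1
(L(0)*(3 + 7))*(-79 - 157) = (-(3 + 7))*(-79 - 157) = -1*10*(-236) = -10*(-236) = 2360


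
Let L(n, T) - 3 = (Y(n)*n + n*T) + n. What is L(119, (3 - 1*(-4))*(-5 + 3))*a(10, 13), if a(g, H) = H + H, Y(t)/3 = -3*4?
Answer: -151528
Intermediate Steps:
Y(t) = -36 (Y(t) = 3*(-3*4) = 3*(-12) = -36)
a(g, H) = 2*H
L(n, T) = 3 - 35*n + T*n (L(n, T) = 3 + ((-36*n + n*T) + n) = 3 + ((-36*n + T*n) + n) = 3 + (-35*n + T*n) = 3 - 35*n + T*n)
L(119, (3 - 1*(-4))*(-5 + 3))*a(10, 13) = (3 - 35*119 + ((3 - 1*(-4))*(-5 + 3))*119)*(2*13) = (3 - 4165 + ((3 + 4)*(-2))*119)*26 = (3 - 4165 + (7*(-2))*119)*26 = (3 - 4165 - 14*119)*26 = (3 - 4165 - 1666)*26 = -5828*26 = -151528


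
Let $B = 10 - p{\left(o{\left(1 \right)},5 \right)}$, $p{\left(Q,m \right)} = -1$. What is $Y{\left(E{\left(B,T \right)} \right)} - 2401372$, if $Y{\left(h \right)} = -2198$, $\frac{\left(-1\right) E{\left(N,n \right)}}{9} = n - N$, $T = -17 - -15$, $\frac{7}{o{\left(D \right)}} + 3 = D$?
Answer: $-2403570$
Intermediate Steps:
$o{\left(D \right)} = \frac{7}{-3 + D}$
$T = -2$ ($T = -17 + 15 = -2$)
$B = 11$ ($B = 10 - -1 = 10 + 1 = 11$)
$E{\left(N,n \right)} = - 9 n + 9 N$ ($E{\left(N,n \right)} = - 9 \left(n - N\right) = - 9 n + 9 N$)
$Y{\left(E{\left(B,T \right)} \right)} - 2401372 = -2198 - 2401372 = -2403570$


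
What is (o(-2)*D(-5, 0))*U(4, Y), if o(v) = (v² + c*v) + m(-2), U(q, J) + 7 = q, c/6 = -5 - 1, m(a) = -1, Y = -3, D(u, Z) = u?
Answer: 1125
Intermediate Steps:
c = -36 (c = 6*(-5 - 1) = 6*(-6) = -36)
U(q, J) = -7 + q
o(v) = -1 + v² - 36*v (o(v) = (v² - 36*v) - 1 = -1 + v² - 36*v)
(o(-2)*D(-5, 0))*U(4, Y) = ((-1 + (-2)² - 36*(-2))*(-5))*(-7 + 4) = ((-1 + 4 + 72)*(-5))*(-3) = (75*(-5))*(-3) = -375*(-3) = 1125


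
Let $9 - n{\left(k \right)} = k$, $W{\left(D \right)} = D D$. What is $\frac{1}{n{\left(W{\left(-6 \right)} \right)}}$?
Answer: $- \frac{1}{27} \approx -0.037037$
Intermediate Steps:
$W{\left(D \right)} = D^{2}$
$n{\left(k \right)} = 9 - k$
$\frac{1}{n{\left(W{\left(-6 \right)} \right)}} = \frac{1}{9 - \left(-6\right)^{2}} = \frac{1}{9 - 36} = \frac{1}{-27} = - \frac{1}{27}$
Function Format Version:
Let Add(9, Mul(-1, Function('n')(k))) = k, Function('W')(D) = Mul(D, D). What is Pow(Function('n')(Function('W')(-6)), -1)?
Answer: Rational(-1, 27) ≈ -0.037037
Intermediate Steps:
Function('W')(D) = Pow(D, 2)
Function('n')(k) = Add(9, Mul(-1, k))
Pow(Function('n')(Function('W')(-6)), -1) = Pow(Add(9, Mul(-1, Pow(-6, 2))), -1) = Pow(Add(9, Mul(-1, 36)), -1) = Pow(Add(9, -36), -1) = Pow(-27, -1) = Rational(-1, 27)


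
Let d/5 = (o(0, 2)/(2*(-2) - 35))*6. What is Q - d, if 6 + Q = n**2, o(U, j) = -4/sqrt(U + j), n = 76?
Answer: 5770 - 20*sqrt(2)/13 ≈ 5767.8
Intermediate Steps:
o(U, j) = -4/sqrt(U + j)
Q = 5770 (Q = -6 + 76**2 = -6 + 5776 = 5770)
d = 20*sqrt(2)/13 (d = 5*(((-4/sqrt(0 + 2))/(2*(-2) - 35))*6) = 5*(((-2*sqrt(2))/(-4 - 35))*6) = 5*(((-2*sqrt(2))/(-39))*6) = 5*(-(-2)*sqrt(2)/39*6) = 5*((2*sqrt(2)/39)*6) = 5*(4*sqrt(2)/13) = 20*sqrt(2)/13 ≈ 2.1757)
Q - d = 5770 - 20*sqrt(2)/13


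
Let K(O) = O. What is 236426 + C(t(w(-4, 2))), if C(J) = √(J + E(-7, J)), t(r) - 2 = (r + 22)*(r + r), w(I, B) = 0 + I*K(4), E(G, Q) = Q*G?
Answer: 236426 + 2*√285 ≈ 2.3646e+5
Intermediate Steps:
E(G, Q) = G*Q
w(I, B) = 4*I (w(I, B) = 0 + I*4 = 0 + 4*I = 4*I)
t(r) = 2 + 2*r*(22 + r) (t(r) = 2 + (r + 22)*(r + r) = 2 + (22 + r)*(2*r) = 2 + 2*r*(22 + r))
C(J) = √6*√(-J) (C(J) = √(J - 7*J) = √(-6*J) = √6*√(-J))
236426 + C(t(w(-4, 2))) = 236426 + √6*√(-(2 + 2*(4*(-4))² + 44*(4*(-4)))) = 236426 + √6*√(-(2 + 2*(-16)² + 44*(-16))) = 236426 + √6*√(-(2 + 2*256 - 704)) = 236426 + √6*√(-(2 + 512 - 704)) = 236426 + √6*√(-1*(-190)) = 236426 + √6*√190 = 236426 + 2*√285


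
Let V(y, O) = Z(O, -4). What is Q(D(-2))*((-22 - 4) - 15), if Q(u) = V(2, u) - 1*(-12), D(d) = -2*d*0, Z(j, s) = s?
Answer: -328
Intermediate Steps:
V(y, O) = -4
D(d) = 0
Q(u) = 8 (Q(u) = -4 - 1*(-12) = -4 + 12 = 8)
Q(D(-2))*((-22 - 4) - 15) = 8*((-22 - 4) - 15) = 8*(-26 - 15) = 8*(-41) = -328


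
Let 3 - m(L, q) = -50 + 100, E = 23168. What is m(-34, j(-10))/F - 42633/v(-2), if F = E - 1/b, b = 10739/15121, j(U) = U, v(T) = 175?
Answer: -10606583187898/43537555425 ≈ -243.62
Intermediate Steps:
b = 10739/15121 (b = 10739*(1/15121) = 10739/15121 ≈ 0.71020)
F = 248786031/10739 (F = 23168 - 1/10739/15121 = 23168 - 1*15121/10739 = 23168 - 15121/10739 = 248786031/10739 ≈ 23167.)
m(L, q) = -47 (m(L, q) = 3 - (-50 + 100) = 3 - 1*50 = 3 - 50 = -47)
m(-34, j(-10))/F - 42633/v(-2) = -47/248786031/10739 - 42633/175 = -47*10739/248786031 - 42633*1/175 = -504733/248786031 - 42633/175 = -10606583187898/43537555425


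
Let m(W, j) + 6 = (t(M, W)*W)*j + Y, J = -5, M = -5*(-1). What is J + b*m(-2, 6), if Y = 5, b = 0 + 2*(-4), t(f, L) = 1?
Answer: 99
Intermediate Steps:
M = 5
b = -8 (b = 0 - 8 = -8)
m(W, j) = -1 + W*j (m(W, j) = -6 + ((1*W)*j + 5) = -6 + (W*j + 5) = -6 + (5 + W*j) = -1 + W*j)
J + b*m(-2, 6) = -5 - 8*(-1 - 2*6) = -5 - 8*(-1 - 12) = -5 - 8*(-13) = -5 + 104 = 99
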